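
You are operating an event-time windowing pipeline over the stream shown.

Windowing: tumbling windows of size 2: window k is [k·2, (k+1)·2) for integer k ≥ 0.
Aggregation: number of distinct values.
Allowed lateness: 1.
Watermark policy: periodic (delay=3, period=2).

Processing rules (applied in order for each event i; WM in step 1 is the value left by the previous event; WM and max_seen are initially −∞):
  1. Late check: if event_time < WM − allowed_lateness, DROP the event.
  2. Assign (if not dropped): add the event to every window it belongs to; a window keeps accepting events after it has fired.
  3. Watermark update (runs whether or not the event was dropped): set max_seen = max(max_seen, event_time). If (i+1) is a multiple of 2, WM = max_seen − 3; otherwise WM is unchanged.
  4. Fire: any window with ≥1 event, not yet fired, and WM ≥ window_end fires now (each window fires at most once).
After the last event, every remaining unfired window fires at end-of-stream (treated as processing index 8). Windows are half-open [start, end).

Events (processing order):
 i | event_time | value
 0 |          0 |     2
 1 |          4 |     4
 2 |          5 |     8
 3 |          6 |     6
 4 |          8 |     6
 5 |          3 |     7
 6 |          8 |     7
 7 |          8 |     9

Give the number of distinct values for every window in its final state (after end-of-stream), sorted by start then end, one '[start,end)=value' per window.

[0,2)=1 [2,4)=1 [4,6)=2 [6,8)=1 [8,10)=3

i=0 t=0 v=2: → [0,2); WM=−∞
i=1 t=4 v=4: → [4,6); WM=1
i=2 t=5 v=8: → [4,6); WM=1
i=3 t=6 v=6: → [6,8); WM=3; [0,2) fires=1
i=4 t=8 v=6: → [8,10); WM=3
i=5 t=3 v=7: → [2,4); WM=5; [2,4) fires=1
i=6 t=8 v=7: → [8,10); WM=5
i=7 t=8 v=9: → [8,10); WM=5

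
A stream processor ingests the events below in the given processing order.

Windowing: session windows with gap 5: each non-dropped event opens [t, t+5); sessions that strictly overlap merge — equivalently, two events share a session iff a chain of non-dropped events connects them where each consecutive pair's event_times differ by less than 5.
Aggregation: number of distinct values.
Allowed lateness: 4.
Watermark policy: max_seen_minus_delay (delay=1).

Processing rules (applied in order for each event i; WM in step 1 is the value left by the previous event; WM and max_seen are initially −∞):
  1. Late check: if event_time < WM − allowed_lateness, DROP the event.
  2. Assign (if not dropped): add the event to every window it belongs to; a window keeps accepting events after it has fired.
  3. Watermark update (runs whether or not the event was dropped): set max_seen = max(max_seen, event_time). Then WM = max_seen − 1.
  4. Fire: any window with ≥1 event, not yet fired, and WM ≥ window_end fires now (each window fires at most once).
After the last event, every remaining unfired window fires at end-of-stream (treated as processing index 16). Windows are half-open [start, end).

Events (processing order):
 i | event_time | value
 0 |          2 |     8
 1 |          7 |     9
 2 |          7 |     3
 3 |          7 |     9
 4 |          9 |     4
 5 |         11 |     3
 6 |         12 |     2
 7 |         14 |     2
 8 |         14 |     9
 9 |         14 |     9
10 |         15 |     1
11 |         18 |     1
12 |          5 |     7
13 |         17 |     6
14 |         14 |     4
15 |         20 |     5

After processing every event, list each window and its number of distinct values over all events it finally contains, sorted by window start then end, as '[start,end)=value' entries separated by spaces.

i=0 t=2 v=8: → [2,7); WM=1
i=1 t=7 v=9: → [7,12); WM=6
i=2 t=7 v=3: → [7,12); WM=6
i=3 t=7 v=9: → [7,12); WM=6
i=4 t=9 v=4: → [7,14); WM=8
i=5 t=11 v=3: → [7,16); WM=10
i=6 t=12 v=2: → [7,17); WM=11
i=7 t=14 v=2: → [7,19); WM=13
i=8 t=14 v=9: → [7,19); WM=13
i=9 t=14 v=9: → [7,19); WM=13
i=10 t=15 v=1: → [7,20); WM=14
i=11 t=18 v=1: → [7,23); WM=17
i=12 t=5 v=7: DROP (t<17-4); WM=17
i=13 t=17 v=6: → [7,23); WM=17
i=14 t=14 v=4: → [7,23); WM=17
i=15 t=20 v=5: → [7,25); WM=19

[2,7)=1 [7,25)=7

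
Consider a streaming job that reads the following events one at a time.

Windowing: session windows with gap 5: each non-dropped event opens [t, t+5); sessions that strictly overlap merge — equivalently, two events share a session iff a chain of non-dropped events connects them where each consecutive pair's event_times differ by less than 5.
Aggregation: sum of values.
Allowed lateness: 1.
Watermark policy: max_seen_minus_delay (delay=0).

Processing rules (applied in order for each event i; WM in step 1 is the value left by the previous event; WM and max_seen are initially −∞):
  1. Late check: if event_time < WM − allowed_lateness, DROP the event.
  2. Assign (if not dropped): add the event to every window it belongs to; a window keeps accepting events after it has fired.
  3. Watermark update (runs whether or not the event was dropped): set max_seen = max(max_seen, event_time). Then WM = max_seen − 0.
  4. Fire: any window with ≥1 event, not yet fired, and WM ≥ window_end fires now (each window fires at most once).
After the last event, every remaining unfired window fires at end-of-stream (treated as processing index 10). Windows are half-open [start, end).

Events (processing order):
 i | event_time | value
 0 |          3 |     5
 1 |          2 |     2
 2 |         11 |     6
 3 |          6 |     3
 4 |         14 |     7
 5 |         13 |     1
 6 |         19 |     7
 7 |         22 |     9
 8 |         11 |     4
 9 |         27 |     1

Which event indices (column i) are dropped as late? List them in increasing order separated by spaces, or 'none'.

i=0 t=3 v=5: → [3,8); WM=3
i=1 t=2 v=2: → [2,8); WM=3
i=2 t=11 v=6: → [11,16); WM=11
i=3 t=6 v=3: DROP (t<11-1); WM=11
i=4 t=14 v=7: → [11,19); WM=14
i=5 t=13 v=1: → [11,19); WM=14
i=6 t=19 v=7: → [19,24); WM=19
i=7 t=22 v=9: → [19,27); WM=22
i=8 t=11 v=4: DROP (t<22-1); WM=22
i=9 t=27 v=1: → [27,32); WM=27

3 8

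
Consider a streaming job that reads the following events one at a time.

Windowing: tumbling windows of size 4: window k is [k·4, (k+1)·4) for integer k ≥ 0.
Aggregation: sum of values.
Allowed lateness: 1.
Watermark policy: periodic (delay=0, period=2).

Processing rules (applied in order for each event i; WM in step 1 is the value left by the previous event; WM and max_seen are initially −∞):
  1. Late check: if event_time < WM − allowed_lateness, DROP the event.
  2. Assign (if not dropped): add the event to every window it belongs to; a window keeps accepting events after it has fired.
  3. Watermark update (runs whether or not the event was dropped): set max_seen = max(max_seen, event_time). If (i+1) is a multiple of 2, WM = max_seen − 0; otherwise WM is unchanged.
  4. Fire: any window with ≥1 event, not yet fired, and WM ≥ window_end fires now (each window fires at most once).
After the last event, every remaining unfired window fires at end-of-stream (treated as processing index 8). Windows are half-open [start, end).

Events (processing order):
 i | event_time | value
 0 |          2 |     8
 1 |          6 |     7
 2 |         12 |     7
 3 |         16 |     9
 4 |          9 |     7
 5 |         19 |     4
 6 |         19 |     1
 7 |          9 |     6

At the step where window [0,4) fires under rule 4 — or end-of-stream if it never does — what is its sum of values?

8

i=0 t=2 v=8: → [0,4); WM=−∞
i=1 t=6 v=7: → [4,8); WM=6; [0,4) fires=8
i=2 t=12 v=7: → [12,16); WM=6
i=3 t=16 v=9: → [16,20); WM=16; [4,8) fires=7 [12,16) fires=7
i=4 t=9 v=7: DROP (t<16-1); WM=16
i=5 t=19 v=4: → [16,20); WM=19
i=6 t=19 v=1: → [16,20); WM=19
i=7 t=9 v=6: DROP (t<19-1); WM=19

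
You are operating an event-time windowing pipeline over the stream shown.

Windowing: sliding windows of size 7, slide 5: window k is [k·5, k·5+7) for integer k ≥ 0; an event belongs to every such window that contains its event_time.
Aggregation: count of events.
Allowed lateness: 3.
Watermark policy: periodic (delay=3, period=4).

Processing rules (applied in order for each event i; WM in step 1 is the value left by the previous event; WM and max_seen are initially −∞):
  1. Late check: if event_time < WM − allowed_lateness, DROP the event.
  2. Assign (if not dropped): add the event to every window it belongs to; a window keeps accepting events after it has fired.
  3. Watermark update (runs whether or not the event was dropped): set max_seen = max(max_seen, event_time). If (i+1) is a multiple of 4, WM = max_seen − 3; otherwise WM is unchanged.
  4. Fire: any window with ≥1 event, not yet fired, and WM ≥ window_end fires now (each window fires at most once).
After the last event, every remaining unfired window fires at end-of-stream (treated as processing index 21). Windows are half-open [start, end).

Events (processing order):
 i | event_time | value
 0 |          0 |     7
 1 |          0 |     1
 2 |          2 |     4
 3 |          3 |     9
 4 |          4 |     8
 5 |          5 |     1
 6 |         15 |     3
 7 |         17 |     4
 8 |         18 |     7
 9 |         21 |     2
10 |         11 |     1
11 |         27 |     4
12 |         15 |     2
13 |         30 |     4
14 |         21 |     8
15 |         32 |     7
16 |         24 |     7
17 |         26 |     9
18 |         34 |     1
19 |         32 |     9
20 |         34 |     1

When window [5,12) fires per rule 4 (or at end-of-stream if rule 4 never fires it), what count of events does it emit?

i=0 t=0 v=7: → [0,7); WM=−∞
i=1 t=0 v=1: → [0,7); WM=−∞
i=2 t=2 v=4: → [0,7); WM=−∞
i=3 t=3 v=9: → [0,7); WM=0
i=4 t=4 v=8: → [0,7); WM=0
i=5 t=5 v=1: → [5,12),[0,7); WM=0
i=6 t=15 v=3: → [15,22),[10,17); WM=0
i=7 t=17 v=4: → [15,22); WM=14; [0,7) fires=6 [5,12) fires=1
i=8 t=18 v=7: → [15,22); WM=14
i=9 t=21 v=2: → [20,27),[15,22); WM=14
i=10 t=11 v=1: → [10,17),[5,12); WM=14
i=11 t=27 v=4: → [25,32); WM=24; [10,17) fires=2 [15,22) fires=4
i=12 t=15 v=2: DROP (t<24-3); WM=24
i=13 t=30 v=4: → [30,37),[25,32); WM=24
i=14 t=21 v=8: → [20,27),[15,22); WM=24
i=15 t=32 v=7: → [30,37); WM=29; [20,27) fires=2
i=16 t=24 v=7: DROP (t<29-3); WM=29
i=17 t=26 v=9: → [25,32),[20,27); WM=29
i=18 t=34 v=1: → [30,37); WM=29
i=19 t=32 v=9: → [30,37); WM=31
i=20 t=34 v=1: → [30,37); WM=31

1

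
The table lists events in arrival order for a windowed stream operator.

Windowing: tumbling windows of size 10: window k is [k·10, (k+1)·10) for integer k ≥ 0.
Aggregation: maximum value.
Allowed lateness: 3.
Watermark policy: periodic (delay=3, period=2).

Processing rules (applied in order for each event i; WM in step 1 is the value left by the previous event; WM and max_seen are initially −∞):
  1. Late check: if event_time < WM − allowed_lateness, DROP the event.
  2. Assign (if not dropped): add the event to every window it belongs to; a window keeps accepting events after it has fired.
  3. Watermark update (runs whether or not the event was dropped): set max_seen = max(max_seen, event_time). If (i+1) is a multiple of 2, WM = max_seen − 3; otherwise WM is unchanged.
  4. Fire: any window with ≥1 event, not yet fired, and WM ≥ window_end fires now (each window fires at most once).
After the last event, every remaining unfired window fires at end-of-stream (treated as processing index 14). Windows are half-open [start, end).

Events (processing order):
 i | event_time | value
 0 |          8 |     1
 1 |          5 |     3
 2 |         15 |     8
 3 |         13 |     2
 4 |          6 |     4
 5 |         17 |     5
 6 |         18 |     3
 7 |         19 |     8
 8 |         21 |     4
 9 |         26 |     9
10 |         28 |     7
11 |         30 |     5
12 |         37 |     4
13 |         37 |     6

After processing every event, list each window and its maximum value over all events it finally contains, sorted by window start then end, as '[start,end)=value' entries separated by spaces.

[0,10)=3 [10,20)=8 [20,30)=9 [30,40)=6

i=0 t=8 v=1: → [0,10); WM=−∞
i=1 t=5 v=3: → [0,10); WM=5
i=2 t=15 v=8: → [10,20); WM=5
i=3 t=13 v=2: → [10,20); WM=12; [0,10) fires=3
i=4 t=6 v=4: DROP (t<12-3); WM=12
i=5 t=17 v=5: → [10,20); WM=14
i=6 t=18 v=3: → [10,20); WM=14
i=7 t=19 v=8: → [10,20); WM=16
i=8 t=21 v=4: → [20,30); WM=16
i=9 t=26 v=9: → [20,30); WM=23; [10,20) fires=8
i=10 t=28 v=7: → [20,30); WM=23
i=11 t=30 v=5: → [30,40); WM=27
i=12 t=37 v=4: → [30,40); WM=27
i=13 t=37 v=6: → [30,40); WM=34; [20,30) fires=9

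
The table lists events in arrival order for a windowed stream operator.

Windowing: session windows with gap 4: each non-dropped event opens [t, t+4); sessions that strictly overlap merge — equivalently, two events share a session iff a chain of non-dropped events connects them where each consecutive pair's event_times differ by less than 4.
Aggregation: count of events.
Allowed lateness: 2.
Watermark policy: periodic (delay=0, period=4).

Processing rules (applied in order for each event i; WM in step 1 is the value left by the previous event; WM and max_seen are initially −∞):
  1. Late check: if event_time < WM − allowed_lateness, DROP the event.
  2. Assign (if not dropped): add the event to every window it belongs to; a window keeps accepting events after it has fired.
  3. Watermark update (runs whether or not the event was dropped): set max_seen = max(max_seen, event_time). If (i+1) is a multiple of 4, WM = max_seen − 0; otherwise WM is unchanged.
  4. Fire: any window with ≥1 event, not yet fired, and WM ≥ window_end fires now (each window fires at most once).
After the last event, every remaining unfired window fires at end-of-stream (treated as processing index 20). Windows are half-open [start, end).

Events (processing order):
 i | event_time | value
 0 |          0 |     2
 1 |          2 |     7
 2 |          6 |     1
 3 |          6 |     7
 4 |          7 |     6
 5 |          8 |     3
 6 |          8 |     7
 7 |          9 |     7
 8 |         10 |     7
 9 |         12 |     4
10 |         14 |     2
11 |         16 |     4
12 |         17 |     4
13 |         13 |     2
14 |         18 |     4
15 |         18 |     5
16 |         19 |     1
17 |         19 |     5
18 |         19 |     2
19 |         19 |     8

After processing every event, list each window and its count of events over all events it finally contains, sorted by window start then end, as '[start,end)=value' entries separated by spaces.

i=0 t=0 v=2: → [0,4); WM=−∞
i=1 t=2 v=7: → [0,6); WM=−∞
i=2 t=6 v=1: → [6,10); WM=−∞
i=3 t=6 v=7: → [6,10); WM=6
i=4 t=7 v=6: → [6,11); WM=6
i=5 t=8 v=3: → [6,12); WM=6
i=6 t=8 v=7: → [6,12); WM=6
i=7 t=9 v=7: → [6,13); WM=9
i=8 t=10 v=7: → [6,14); WM=9
i=9 t=12 v=4: → [6,16); WM=9
i=10 t=14 v=2: → [6,18); WM=9
i=11 t=16 v=4: → [6,20); WM=16
i=12 t=17 v=4: → [6,21); WM=16
i=13 t=13 v=2: DROP (t<16-2); WM=16
i=14 t=18 v=4: → [6,22); WM=16
i=15 t=18 v=5: → [6,22); WM=18
i=16 t=19 v=1: → [6,23); WM=18
i=17 t=19 v=5: → [6,23); WM=18
i=18 t=19 v=2: → [6,23); WM=18
i=19 t=19 v=8: → [6,23); WM=19

[0,6)=2 [6,23)=17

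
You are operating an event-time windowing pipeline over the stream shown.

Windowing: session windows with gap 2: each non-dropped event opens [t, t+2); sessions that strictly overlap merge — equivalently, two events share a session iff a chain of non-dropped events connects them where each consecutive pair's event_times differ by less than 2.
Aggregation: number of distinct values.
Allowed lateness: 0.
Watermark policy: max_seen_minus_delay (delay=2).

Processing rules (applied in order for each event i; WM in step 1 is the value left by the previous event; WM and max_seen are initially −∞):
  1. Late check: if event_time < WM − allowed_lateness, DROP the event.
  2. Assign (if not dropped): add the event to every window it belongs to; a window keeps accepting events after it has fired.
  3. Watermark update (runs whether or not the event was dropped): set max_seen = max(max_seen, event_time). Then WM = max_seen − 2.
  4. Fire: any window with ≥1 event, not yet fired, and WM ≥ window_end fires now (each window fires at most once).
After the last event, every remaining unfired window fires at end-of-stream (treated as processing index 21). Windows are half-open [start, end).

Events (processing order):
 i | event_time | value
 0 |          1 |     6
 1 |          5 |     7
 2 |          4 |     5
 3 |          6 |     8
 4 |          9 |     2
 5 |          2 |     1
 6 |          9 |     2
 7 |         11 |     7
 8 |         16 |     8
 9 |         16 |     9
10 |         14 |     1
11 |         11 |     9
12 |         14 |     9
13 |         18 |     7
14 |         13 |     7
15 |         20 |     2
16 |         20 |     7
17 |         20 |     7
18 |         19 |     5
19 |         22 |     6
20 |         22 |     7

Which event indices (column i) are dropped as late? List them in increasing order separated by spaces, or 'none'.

5 11 14

i=0 t=1 v=6: → [1,3); WM=-1
i=1 t=5 v=7: → [5,7); WM=3
i=2 t=4 v=5: → [4,7); WM=3
i=3 t=6 v=8: → [4,8); WM=4
i=4 t=9 v=2: → [9,11); WM=7
i=5 t=2 v=1: DROP (t<7-0); WM=7
i=6 t=9 v=2: → [9,11); WM=7
i=7 t=11 v=7: → [11,13); WM=9
i=8 t=16 v=8: → [16,18); WM=14
i=9 t=16 v=9: → [16,18); WM=14
i=10 t=14 v=1: → [14,16); WM=14
i=11 t=11 v=9: DROP (t<14-0); WM=14
i=12 t=14 v=9: → [14,16); WM=14
i=13 t=18 v=7: → [18,20); WM=16
i=14 t=13 v=7: DROP (t<16-0); WM=16
i=15 t=20 v=2: → [20,22); WM=18
i=16 t=20 v=7: → [20,22); WM=18
i=17 t=20 v=7: → [20,22); WM=18
i=18 t=19 v=5: → [18,22); WM=18
i=19 t=22 v=6: → [22,24); WM=20
i=20 t=22 v=7: → [22,24); WM=20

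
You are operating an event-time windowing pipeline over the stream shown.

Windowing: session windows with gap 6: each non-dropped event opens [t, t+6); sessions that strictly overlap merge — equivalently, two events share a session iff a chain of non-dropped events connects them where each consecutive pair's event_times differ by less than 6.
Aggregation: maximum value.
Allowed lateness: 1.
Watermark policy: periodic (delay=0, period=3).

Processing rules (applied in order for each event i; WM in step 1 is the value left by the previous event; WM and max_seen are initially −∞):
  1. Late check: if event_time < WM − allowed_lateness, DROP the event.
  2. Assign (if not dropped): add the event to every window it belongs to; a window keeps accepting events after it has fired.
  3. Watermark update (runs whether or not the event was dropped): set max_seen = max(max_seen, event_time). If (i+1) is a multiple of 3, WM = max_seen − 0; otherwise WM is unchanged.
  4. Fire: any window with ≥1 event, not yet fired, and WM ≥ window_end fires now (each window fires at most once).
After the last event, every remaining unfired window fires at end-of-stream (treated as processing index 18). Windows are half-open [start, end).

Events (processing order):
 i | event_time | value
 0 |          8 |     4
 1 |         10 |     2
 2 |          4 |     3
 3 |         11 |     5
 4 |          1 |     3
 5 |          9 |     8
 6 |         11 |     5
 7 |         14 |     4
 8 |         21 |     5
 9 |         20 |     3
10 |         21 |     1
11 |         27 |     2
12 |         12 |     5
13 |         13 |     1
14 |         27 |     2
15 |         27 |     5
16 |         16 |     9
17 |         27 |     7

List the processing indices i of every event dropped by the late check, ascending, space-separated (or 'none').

4 12 13 16

i=0 t=8 v=4: → [8,14); WM=−∞
i=1 t=10 v=2: → [8,16); WM=−∞
i=2 t=4 v=3: → [4,16); WM=10
i=3 t=11 v=5: → [4,17); WM=10
i=4 t=1 v=3: DROP (t<10-1); WM=10
i=5 t=9 v=8: → [4,17); WM=11
i=6 t=11 v=5: → [4,17); WM=11
i=7 t=14 v=4: → [4,20); WM=11
i=8 t=21 v=5: → [21,27); WM=21
i=9 t=20 v=3: → [20,27); WM=21
i=10 t=21 v=1: → [20,27); WM=21
i=11 t=27 v=2: → [27,33); WM=27
i=12 t=12 v=5: DROP (t<27-1); WM=27
i=13 t=13 v=1: DROP (t<27-1); WM=27
i=14 t=27 v=2: → [27,33); WM=27
i=15 t=27 v=5: → [27,33); WM=27
i=16 t=16 v=9: DROP (t<27-1); WM=27
i=17 t=27 v=7: → [27,33); WM=27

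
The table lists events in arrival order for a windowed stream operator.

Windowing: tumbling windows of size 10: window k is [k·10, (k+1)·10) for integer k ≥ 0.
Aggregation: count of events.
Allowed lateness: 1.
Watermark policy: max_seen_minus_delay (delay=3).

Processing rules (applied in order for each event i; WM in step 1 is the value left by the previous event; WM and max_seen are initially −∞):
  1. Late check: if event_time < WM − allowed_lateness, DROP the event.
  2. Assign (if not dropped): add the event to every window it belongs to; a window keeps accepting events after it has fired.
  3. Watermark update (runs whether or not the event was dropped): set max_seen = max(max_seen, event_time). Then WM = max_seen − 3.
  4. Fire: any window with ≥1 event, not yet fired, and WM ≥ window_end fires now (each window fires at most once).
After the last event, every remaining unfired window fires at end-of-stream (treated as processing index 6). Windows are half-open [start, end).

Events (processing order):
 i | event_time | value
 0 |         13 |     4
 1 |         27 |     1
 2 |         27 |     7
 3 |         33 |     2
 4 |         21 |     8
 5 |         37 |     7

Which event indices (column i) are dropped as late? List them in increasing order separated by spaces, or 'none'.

4

i=0 t=13 v=4: → [10,20); WM=10
i=1 t=27 v=1: → [20,30); WM=24; [10,20) fires=1
i=2 t=27 v=7: → [20,30); WM=24
i=3 t=33 v=2: → [30,40); WM=30; [20,30) fires=2
i=4 t=21 v=8: DROP (t<30-1); WM=30
i=5 t=37 v=7: → [30,40); WM=34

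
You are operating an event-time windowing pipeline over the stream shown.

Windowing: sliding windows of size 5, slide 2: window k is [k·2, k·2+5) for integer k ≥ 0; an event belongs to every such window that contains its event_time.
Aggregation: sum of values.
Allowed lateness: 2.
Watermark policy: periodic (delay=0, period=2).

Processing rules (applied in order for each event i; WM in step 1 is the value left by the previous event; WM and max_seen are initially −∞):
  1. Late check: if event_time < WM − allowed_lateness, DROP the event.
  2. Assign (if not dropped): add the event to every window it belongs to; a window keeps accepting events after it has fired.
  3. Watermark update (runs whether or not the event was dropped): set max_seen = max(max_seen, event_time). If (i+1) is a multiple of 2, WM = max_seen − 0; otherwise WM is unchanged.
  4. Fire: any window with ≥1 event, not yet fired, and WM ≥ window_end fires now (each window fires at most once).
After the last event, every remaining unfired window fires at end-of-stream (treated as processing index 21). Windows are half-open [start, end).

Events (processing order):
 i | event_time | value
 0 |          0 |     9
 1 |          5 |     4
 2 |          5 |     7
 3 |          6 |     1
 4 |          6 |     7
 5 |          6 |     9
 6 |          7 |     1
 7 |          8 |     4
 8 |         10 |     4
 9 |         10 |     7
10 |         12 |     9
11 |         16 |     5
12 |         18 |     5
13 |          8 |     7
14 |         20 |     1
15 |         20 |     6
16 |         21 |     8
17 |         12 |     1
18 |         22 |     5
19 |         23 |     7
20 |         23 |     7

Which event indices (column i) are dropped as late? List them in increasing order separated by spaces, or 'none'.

i=0 t=0 v=9: → [0,5); WM=−∞
i=1 t=5 v=4: → [4,9),[2,7); WM=5; [0,5) fires=9
i=2 t=5 v=7: → [4,9),[2,7); WM=5
i=3 t=6 v=1: → [6,11),[4,9),[2,7); WM=6
i=4 t=6 v=7: → [6,11),[4,9),[2,7); WM=6
i=5 t=6 v=9: → [6,11),[4,9),[2,7); WM=6
i=6 t=7 v=1: → [6,11),[4,9); WM=6
i=7 t=8 v=4: → [8,13),[6,11),[4,9); WM=8; [2,7) fires=28
i=8 t=10 v=4: → [10,15),[8,13),[6,11); WM=8
i=9 t=10 v=7: → [10,15),[8,13),[6,11); WM=10; [4,9) fires=33
i=10 t=12 v=9: → [12,17),[10,15),[8,13); WM=10
i=11 t=16 v=5: → [16,21),[14,19),[12,17); WM=16; [6,11) fires=33 [8,13) fires=24 [10,15) fires=20
i=12 t=18 v=5: → [18,23),[16,21),[14,19); WM=16
i=13 t=8 v=7: DROP (t<16-2); WM=18; [12,17) fires=14
i=14 t=20 v=1: → [20,25),[18,23),[16,21); WM=18
i=15 t=20 v=6: → [20,25),[18,23),[16,21); WM=20; [14,19) fires=10
i=16 t=21 v=8: → [20,25),[18,23); WM=20
i=17 t=12 v=1: DROP (t<20-2); WM=21; [16,21) fires=17
i=18 t=22 v=5: → [22,27),[20,25),[18,23); WM=21
i=19 t=23 v=7: → [22,27),[20,25); WM=23; [18,23) fires=25
i=20 t=23 v=7: → [22,27),[20,25); WM=23

13 17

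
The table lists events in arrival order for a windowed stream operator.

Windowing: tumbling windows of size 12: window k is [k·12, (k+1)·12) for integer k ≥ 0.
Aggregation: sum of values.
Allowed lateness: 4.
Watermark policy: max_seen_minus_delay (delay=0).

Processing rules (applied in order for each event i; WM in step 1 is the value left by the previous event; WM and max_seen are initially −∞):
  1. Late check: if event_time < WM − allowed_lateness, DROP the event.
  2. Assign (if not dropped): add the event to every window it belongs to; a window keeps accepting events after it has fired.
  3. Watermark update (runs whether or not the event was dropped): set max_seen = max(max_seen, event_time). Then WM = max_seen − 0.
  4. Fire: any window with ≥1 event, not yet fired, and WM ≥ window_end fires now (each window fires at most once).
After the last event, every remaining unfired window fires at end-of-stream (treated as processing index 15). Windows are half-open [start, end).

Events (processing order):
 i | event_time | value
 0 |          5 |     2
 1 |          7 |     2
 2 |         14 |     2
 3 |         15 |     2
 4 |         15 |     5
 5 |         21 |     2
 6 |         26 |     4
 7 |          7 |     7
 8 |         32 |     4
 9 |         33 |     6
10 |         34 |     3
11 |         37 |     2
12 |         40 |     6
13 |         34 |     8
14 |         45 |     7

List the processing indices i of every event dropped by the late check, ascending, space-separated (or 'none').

i=0 t=5 v=2: → [0,12); WM=5
i=1 t=7 v=2: → [0,12); WM=7
i=2 t=14 v=2: → [12,24); WM=14; [0,12) fires=4
i=3 t=15 v=2: → [12,24); WM=15
i=4 t=15 v=5: → [12,24); WM=15
i=5 t=21 v=2: → [12,24); WM=21
i=6 t=26 v=4: → [24,36); WM=26; [12,24) fires=11
i=7 t=7 v=7: DROP (t<26-4); WM=26
i=8 t=32 v=4: → [24,36); WM=32
i=9 t=33 v=6: → [24,36); WM=33
i=10 t=34 v=3: → [24,36); WM=34
i=11 t=37 v=2: → [36,48); WM=37; [24,36) fires=17
i=12 t=40 v=6: → [36,48); WM=40
i=13 t=34 v=8: DROP (t<40-4); WM=40
i=14 t=45 v=7: → [36,48); WM=45

7 13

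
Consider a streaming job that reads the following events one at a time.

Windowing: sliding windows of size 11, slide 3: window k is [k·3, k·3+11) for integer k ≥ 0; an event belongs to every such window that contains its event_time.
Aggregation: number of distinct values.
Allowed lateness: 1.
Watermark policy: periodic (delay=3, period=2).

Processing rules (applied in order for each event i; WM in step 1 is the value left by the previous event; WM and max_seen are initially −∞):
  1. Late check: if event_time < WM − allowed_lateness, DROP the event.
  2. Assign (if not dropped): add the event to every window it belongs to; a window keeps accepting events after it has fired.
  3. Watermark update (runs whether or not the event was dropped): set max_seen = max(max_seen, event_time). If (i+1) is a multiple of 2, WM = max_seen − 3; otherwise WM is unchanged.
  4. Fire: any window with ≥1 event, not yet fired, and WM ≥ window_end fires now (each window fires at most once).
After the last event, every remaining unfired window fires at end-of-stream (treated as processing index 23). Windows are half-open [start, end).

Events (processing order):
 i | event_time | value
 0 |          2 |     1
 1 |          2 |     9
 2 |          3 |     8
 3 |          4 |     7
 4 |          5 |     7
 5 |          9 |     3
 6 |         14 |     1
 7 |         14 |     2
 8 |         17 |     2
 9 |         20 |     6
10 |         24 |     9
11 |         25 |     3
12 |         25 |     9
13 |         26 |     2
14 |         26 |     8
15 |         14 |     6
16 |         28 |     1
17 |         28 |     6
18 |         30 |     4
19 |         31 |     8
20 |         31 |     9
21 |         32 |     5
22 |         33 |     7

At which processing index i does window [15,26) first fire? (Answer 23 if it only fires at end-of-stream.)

i=0 t=2 v=1: → [0,11); WM=−∞
i=1 t=2 v=9: → [0,11); WM=-1
i=2 t=3 v=8: → [3,14),[0,11); WM=-1
i=3 t=4 v=7: → [3,14),[0,11); WM=1
i=4 t=5 v=7: → [3,14),[0,11); WM=1
i=5 t=9 v=3: → [9,20),[6,17),[3,14),[0,11); WM=6
i=6 t=14 v=1: → [12,23),[9,20),[6,17); WM=6
i=7 t=14 v=2: → [12,23),[9,20),[6,17); WM=11; [0,11) fires=5
i=8 t=17 v=2: → [15,26),[12,23),[9,20); WM=11
i=9 t=20 v=6: → [18,29),[15,26),[12,23); WM=17; [3,14) fires=3 [6,17) fires=3
i=10 t=24 v=9: → [24,35),[21,32),[18,29),[15,26); WM=17
i=11 t=25 v=3: → [24,35),[21,32),[18,29),[15,26); WM=22; [9,20) fires=3
i=12 t=25 v=9: → [24,35),[21,32),[18,29),[15,26); WM=22
i=13 t=26 v=2: → [24,35),[21,32),[18,29); WM=23; [12,23) fires=3
i=14 t=26 v=8: → [24,35),[21,32),[18,29); WM=23
i=15 t=14 v=6: DROP (t<23-1); WM=23
i=16 t=28 v=1: → [27,38),[24,35),[21,32),[18,29); WM=23
i=17 t=28 v=6: → [27,38),[24,35),[21,32),[18,29); WM=25
i=18 t=30 v=4: → [30,41),[27,38),[24,35),[21,32); WM=25
i=19 t=31 v=8: → [30,41),[27,38),[24,35),[21,32); WM=28; [15,26) fires=4
i=20 t=31 v=9: → [30,41),[27,38),[24,35),[21,32); WM=28
i=21 t=32 v=5: → [30,41),[27,38),[24,35); WM=29; [18,29) fires=6
i=22 t=33 v=7: → [33,44),[30,41),[27,38),[24,35); WM=29

19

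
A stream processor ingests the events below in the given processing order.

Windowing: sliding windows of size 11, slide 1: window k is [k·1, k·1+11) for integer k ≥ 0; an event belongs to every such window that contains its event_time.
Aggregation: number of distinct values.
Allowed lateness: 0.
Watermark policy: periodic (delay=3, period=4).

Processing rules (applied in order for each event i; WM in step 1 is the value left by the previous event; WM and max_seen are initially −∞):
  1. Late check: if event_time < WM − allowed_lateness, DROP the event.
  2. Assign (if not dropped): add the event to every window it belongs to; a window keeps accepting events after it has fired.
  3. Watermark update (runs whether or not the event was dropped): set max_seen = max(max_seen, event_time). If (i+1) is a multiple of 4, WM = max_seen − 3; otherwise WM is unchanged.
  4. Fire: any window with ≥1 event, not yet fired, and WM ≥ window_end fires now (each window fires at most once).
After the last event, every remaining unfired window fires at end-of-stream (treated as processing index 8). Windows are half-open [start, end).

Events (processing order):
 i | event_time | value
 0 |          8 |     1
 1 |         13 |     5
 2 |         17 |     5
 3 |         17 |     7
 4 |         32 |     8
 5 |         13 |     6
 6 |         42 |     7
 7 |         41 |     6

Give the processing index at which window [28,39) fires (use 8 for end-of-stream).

i=0 t=8 v=1: → [8,19),[7,18),[6,17),[5,16),[4,15),[3,14),[2,13),[1,12),[0,11); WM=−∞
i=1 t=13 v=5: → [13,24),[12,23),[11,22),[10,21),[9,20),[8,19),[7,18),[6,17),[5,16),[4,15),[3,14); WM=−∞
i=2 t=17 v=5: → [17,28),[16,27),[15,26),[14,25),[13,24),[12,23),[11,22),[10,21),[9,20),[8,19),[7,18); WM=−∞
i=3 t=17 v=7: → [17,28),[16,27),[15,26),[14,25),[13,24),[12,23),[11,22),[10,21),[9,20),[8,19),[7,18); WM=14; [0,11) fires=1 [1,12) fires=1 [2,13) fires=1 [3,14) fires=2
i=4 t=32 v=8: → [32,43),[31,42),[30,41),[29,40),[28,39),[27,38),[26,37),[25,36),[24,35),[23,34),[22,33); WM=14
i=5 t=13 v=6: DROP (t<14-0); WM=14
i=6 t=42 v=7: → [42,53),[41,52),[40,51),[39,50),[38,49),[37,48),[36,47),[35,46),[34,45),[33,44),[32,43); WM=14
i=7 t=41 v=6: → [41,52),[40,51),[39,50),[38,49),[37,48),[36,47),[35,46),[34,45),[33,44),[32,43),[31,42); WM=39; [4,15) fires=2 [5,16) fires=2 [6,17) fires=2 [7,18) fires=3 [8,19) fires=3 [9,20) fires=2 [10,21) fires=2 [11,22) fires=2 [12,23) fires=2 [13,24) fires=2 [14,25) fires=2 [15,26) fires=2 [16,27) fires=2 [17,28) fires=2 [22,33) fires=1 [23,34) fires=1 [24,35) fires=1 [25,36) fires=1 [26,37) fires=1 [27,38) fires=1 [28,39) fires=1

7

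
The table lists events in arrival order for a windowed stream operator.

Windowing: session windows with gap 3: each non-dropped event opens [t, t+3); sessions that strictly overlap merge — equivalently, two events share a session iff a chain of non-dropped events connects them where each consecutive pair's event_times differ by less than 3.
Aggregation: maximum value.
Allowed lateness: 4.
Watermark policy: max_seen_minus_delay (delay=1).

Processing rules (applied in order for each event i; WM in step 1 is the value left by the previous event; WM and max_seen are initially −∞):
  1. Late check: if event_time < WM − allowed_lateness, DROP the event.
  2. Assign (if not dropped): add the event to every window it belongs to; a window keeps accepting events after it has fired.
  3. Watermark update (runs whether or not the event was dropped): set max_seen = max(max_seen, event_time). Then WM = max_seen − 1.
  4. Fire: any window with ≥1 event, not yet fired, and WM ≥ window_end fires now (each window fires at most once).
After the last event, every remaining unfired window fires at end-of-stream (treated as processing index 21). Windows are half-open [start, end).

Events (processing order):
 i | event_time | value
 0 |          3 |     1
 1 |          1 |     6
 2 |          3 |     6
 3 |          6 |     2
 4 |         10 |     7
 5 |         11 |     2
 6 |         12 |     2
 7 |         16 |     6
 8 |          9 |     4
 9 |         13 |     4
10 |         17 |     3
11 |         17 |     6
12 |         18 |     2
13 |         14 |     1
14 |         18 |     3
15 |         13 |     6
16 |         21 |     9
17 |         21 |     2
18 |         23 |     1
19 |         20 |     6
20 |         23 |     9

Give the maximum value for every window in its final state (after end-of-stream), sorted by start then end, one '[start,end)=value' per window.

[1,6)=6 [6,9)=2 [10,26)=9

i=0 t=3 v=1: → [3,6); WM=2
i=1 t=1 v=6: → [1,6); WM=2
i=2 t=3 v=6: → [1,6); WM=2
i=3 t=6 v=2: → [6,9); WM=5
i=4 t=10 v=7: → [10,13); WM=9
i=5 t=11 v=2: → [10,14); WM=10
i=6 t=12 v=2: → [10,15); WM=11
i=7 t=16 v=6: → [16,19); WM=15
i=8 t=9 v=4: DROP (t<15-4); WM=15
i=9 t=13 v=4: → [10,16); WM=15
i=10 t=17 v=3: → [16,20); WM=16
i=11 t=17 v=6: → [16,20); WM=16
i=12 t=18 v=2: → [16,21); WM=17
i=13 t=14 v=1: → [10,21); WM=17
i=14 t=18 v=3: → [10,21); WM=17
i=15 t=13 v=6: → [10,21); WM=17
i=16 t=21 v=9: → [21,24); WM=20
i=17 t=21 v=2: → [21,24); WM=20
i=18 t=23 v=1: → [21,26); WM=22
i=19 t=20 v=6: → [10,26); WM=22
i=20 t=23 v=9: → [10,26); WM=22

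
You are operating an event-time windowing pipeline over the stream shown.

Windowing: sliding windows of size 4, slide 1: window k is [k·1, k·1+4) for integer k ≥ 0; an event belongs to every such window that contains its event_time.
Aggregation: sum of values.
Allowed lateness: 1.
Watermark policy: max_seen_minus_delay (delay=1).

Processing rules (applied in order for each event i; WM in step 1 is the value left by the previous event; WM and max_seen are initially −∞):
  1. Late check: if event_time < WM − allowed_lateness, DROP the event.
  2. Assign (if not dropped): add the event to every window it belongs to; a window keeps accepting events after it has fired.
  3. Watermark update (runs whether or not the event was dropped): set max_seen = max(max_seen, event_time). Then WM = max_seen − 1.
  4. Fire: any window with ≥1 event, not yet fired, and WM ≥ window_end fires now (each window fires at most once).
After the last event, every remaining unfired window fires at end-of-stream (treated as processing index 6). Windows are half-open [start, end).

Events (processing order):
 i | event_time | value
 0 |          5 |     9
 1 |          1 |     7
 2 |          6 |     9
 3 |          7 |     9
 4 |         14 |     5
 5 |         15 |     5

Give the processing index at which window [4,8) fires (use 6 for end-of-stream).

i=0 t=5 v=9: → [5,9),[4,8),[3,7),[2,6); WM=4
i=1 t=1 v=7: DROP (t<4-1); WM=4
i=2 t=6 v=9: → [6,10),[5,9),[4,8),[3,7); WM=5
i=3 t=7 v=9: → [7,11),[6,10),[5,9),[4,8); WM=6; [2,6) fires=9
i=4 t=14 v=5: → [14,18),[13,17),[12,16),[11,15); WM=13; [3,7) fires=18 [4,8) fires=27 [5,9) fires=27 [6,10) fires=18 [7,11) fires=9
i=5 t=15 v=5: → [15,19),[14,18),[13,17),[12,16); WM=14

4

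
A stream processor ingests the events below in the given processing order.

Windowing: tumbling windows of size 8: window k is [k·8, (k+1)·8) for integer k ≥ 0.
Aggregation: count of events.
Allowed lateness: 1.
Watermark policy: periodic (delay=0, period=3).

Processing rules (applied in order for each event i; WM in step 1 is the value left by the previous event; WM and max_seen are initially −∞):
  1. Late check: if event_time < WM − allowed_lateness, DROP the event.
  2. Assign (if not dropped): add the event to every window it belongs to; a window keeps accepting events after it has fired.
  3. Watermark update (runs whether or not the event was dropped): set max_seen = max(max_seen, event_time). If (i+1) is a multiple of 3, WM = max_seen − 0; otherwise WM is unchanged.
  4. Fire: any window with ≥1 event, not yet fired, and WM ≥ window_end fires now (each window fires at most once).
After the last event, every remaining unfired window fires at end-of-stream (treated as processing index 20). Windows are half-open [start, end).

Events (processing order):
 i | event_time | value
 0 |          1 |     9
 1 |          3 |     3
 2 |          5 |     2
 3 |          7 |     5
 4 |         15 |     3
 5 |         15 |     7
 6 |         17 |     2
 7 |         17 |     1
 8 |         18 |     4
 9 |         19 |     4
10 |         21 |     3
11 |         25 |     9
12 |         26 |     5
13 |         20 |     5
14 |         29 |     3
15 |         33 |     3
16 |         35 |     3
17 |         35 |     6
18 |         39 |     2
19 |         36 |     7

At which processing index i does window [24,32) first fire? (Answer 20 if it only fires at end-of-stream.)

i=0 t=1 v=9: → [0,8); WM=−∞
i=1 t=3 v=3: → [0,8); WM=−∞
i=2 t=5 v=2: → [0,8); WM=5
i=3 t=7 v=5: → [0,8); WM=5
i=4 t=15 v=3: → [8,16); WM=5
i=5 t=15 v=7: → [8,16); WM=15; [0,8) fires=4
i=6 t=17 v=2: → [16,24); WM=15
i=7 t=17 v=1: → [16,24); WM=15
i=8 t=18 v=4: → [16,24); WM=18; [8,16) fires=2
i=9 t=19 v=4: → [16,24); WM=18
i=10 t=21 v=3: → [16,24); WM=18
i=11 t=25 v=9: → [24,32); WM=25; [16,24) fires=5
i=12 t=26 v=5: → [24,32); WM=25
i=13 t=20 v=5: DROP (t<25-1); WM=25
i=14 t=29 v=3: → [24,32); WM=29
i=15 t=33 v=3: → [32,40); WM=29
i=16 t=35 v=3: → [32,40); WM=29
i=17 t=35 v=6: → [32,40); WM=35; [24,32) fires=3
i=18 t=39 v=2: → [32,40); WM=35
i=19 t=36 v=7: → [32,40); WM=35

17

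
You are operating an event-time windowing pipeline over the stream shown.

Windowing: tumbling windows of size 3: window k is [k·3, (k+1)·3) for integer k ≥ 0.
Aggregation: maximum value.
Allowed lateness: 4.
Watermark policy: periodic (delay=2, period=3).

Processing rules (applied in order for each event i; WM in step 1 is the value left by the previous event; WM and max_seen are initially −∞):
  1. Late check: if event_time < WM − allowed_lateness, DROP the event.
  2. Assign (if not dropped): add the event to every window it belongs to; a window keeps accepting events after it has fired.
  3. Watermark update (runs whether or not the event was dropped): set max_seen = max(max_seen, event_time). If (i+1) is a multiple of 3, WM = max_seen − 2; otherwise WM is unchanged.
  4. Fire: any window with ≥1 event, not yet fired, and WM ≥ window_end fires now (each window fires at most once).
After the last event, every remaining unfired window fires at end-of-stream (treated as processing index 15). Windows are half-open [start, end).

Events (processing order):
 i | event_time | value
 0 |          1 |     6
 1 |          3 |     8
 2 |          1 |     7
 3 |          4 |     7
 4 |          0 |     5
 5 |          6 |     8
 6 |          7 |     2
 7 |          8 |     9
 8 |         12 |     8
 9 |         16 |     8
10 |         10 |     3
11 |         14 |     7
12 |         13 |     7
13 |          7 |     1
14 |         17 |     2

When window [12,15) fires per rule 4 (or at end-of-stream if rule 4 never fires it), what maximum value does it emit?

i=0 t=1 v=6: → [0,3); WM=−∞
i=1 t=3 v=8: → [3,6); WM=−∞
i=2 t=1 v=7: → [0,3); WM=1
i=3 t=4 v=7: → [3,6); WM=1
i=4 t=0 v=5: → [0,3); WM=1
i=5 t=6 v=8: → [6,9); WM=4; [0,3) fires=7
i=6 t=7 v=2: → [6,9); WM=4
i=7 t=8 v=9: → [6,9); WM=4
i=8 t=12 v=8: → [12,15); WM=10; [3,6) fires=8 [6,9) fires=9
i=9 t=16 v=8: → [15,18); WM=10
i=10 t=10 v=3: → [9,12); WM=10
i=11 t=14 v=7: → [12,15); WM=14; [9,12) fires=3
i=12 t=13 v=7: → [12,15); WM=14
i=13 t=7 v=1: DROP (t<14-4); WM=14
i=14 t=17 v=2: → [15,18); WM=15; [12,15) fires=8

8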